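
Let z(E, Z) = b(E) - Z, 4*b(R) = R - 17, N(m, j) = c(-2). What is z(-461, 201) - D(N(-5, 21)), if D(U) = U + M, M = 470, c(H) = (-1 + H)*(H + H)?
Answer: -1605/2 ≈ -802.50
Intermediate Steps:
c(H) = 2*H*(-1 + H) (c(H) = (-1 + H)*(2*H) = 2*H*(-1 + H))
N(m, j) = 12 (N(m, j) = 2*(-2)*(-1 - 2) = 2*(-2)*(-3) = 12)
b(R) = -17/4 + R/4 (b(R) = (R - 17)/4 = (-17 + R)/4 = -17/4 + R/4)
z(E, Z) = -17/4 - Z + E/4 (z(E, Z) = (-17/4 + E/4) - Z = -17/4 - Z + E/4)
D(U) = 470 + U (D(U) = U + 470 = 470 + U)
z(-461, 201) - D(N(-5, 21)) = (-17/4 - 1*201 + (1/4)*(-461)) - (470 + 12) = (-17/4 - 201 - 461/4) - 1*482 = -641/2 - 482 = -1605/2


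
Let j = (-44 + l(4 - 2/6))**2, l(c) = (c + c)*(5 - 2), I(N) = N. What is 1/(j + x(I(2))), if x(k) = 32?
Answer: 1/516 ≈ 0.0019380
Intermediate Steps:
l(c) = 6*c (l(c) = (2*c)*3 = 6*c)
j = 484 (j = (-44 + 6*(4 - 2/6))**2 = (-44 + 6*(4 - 1*1/3))**2 = (-44 + 6*(4 - 1/3))**2 = (-44 + 6*(11/3))**2 = (-44 + 22)**2 = (-22)**2 = 484)
1/(j + x(I(2))) = 1/(484 + 32) = 1/516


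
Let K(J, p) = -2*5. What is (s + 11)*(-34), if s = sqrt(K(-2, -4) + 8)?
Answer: -374 - 34*I*sqrt(2) ≈ -374.0 - 48.083*I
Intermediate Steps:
K(J, p) = -10
s = I*sqrt(2) (s = sqrt(-10 + 8) = sqrt(-2) = I*sqrt(2) ≈ 1.4142*I)
(s + 11)*(-34) = (I*sqrt(2) + 11)*(-34) = (11 + I*sqrt(2))*(-34) = -374 - 34*I*sqrt(2)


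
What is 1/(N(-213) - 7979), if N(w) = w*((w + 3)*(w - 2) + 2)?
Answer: -1/9625355 ≈ -1.0389e-7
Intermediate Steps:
N(w) = w*(2 + (-2 + w)*(3 + w)) (N(w) = w*((3 + w)*(-2 + w) + 2) = w*((-2 + w)*(3 + w) + 2) = w*(2 + (-2 + w)*(3 + w)))
1/(N(-213) - 7979) = 1/(-213*(-4 - 213 + (-213)**2) - 7979) = 1/(-213*(-4 - 213 + 45369) - 7979) = 1/(-213*45152 - 7979) = 1/(-9617376 - 7979) = 1/(-9625355) = -1/9625355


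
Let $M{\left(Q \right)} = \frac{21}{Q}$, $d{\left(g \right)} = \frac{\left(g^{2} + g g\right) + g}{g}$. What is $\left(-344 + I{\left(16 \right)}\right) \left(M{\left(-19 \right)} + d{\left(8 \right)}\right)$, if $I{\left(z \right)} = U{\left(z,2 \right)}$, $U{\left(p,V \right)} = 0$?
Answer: $- \frac{103888}{19} \approx -5467.8$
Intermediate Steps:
$I{\left(z \right)} = 0$
$d{\left(g \right)} = \frac{g + 2 g^{2}}{g}$ ($d{\left(g \right)} = \frac{\left(g^{2} + g^{2}\right) + g}{g} = \frac{2 g^{2} + g}{g} = \frac{g + 2 g^{2}}{g}$)
$\left(-344 + I{\left(16 \right)}\right) \left(M{\left(-19 \right)} + d{\left(8 \right)}\right) = \left(-344 + 0\right) \left(\frac{21}{-19} + \left(1 + 2 \cdot 8\right)\right) = - 344 \left(21 \left(- \frac{1}{19}\right) + \left(1 + 16\right)\right) = - 344 \left(- \frac{21}{19} + 17\right) = \left(-344\right) \frac{302}{19} = - \frac{103888}{19}$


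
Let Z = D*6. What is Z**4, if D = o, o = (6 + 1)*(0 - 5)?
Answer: 1944810000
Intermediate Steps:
o = -35 (o = 7*(-5) = -35)
D = -35
Z = -210 (Z = -35*6 = -210)
Z**4 = (-210)**4 = 1944810000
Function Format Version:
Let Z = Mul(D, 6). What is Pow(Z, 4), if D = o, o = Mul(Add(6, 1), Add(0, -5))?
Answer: 1944810000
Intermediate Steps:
o = -35 (o = Mul(7, -5) = -35)
D = -35
Z = -210 (Z = Mul(-35, 6) = -210)
Pow(Z, 4) = Pow(-210, 4) = 1944810000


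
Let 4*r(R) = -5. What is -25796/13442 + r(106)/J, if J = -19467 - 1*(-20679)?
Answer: -62563109/32583408 ≈ -1.9201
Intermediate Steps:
r(R) = -5/4 (r(R) = (¼)*(-5) = -5/4)
J = 1212 (J = -19467 + 20679 = 1212)
-25796/13442 + r(106)/J = -25796/13442 - 5/4/1212 = -25796*1/13442 - 5/4*1/1212 = -12898/6721 - 5/4848 = -62563109/32583408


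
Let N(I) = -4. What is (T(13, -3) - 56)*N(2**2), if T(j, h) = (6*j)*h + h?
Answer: 1172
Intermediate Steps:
T(j, h) = h + 6*h*j (T(j, h) = 6*h*j + h = h + 6*h*j)
(T(13, -3) - 56)*N(2**2) = (-3*(1 + 6*13) - 56)*(-4) = (-3*(1 + 78) - 56)*(-4) = (-3*79 - 56)*(-4) = (-237 - 56)*(-4) = -293*(-4) = 1172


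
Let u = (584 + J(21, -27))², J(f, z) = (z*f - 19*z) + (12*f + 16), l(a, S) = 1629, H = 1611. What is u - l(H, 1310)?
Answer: 635175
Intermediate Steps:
J(f, z) = 16 - 19*z + 12*f + f*z (J(f, z) = (f*z - 19*z) + (16 + 12*f) = (-19*z + f*z) + (16 + 12*f) = 16 - 19*z + 12*f + f*z)
u = 636804 (u = (584 + (16 - 19*(-27) + 12*21 + 21*(-27)))² = (584 + (16 + 513 + 252 - 567))² = (584 + 214)² = 798² = 636804)
u - l(H, 1310) = 636804 - 1*1629 = 636804 - 1629 = 635175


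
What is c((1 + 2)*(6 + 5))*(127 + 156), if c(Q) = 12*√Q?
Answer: 3396*√33 ≈ 19509.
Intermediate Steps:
c((1 + 2)*(6 + 5))*(127 + 156) = (12*√((1 + 2)*(6 + 5)))*(127 + 156) = (12*√(3*11))*283 = (12*√33)*283 = 3396*√33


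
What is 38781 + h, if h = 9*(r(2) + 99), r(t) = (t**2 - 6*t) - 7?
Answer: 39537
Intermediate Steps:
r(t) = -7 + t**2 - 6*t
h = 756 (h = 9*((-7 + 2**2 - 6*2) + 99) = 9*((-7 + 4 - 12) + 99) = 9*(-15 + 99) = 9*84 = 756)
38781 + h = 38781 + 756 = 39537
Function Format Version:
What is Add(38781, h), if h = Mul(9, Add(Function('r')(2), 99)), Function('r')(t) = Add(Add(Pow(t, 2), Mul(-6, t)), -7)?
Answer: 39537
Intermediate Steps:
Function('r')(t) = Add(-7, Pow(t, 2), Mul(-6, t))
h = 756 (h = Mul(9, Add(Add(-7, Pow(2, 2), Mul(-6, 2)), 99)) = Mul(9, Add(Add(-7, 4, -12), 99)) = Mul(9, Add(-15, 99)) = Mul(9, 84) = 756)
Add(38781, h) = Add(38781, 756) = 39537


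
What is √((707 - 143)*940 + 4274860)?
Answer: 2*√1201255 ≈ 2192.0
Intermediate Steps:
√((707 - 143)*940 + 4274860) = √(564*940 + 4274860) = √(530160 + 4274860) = √4805020 = 2*√1201255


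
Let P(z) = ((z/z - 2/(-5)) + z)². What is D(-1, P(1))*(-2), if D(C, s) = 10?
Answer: -20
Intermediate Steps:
P(z) = (7/5 + z)² (P(z) = ((1 - 2*(-⅕)) + z)² = ((1 + ⅖) + z)² = (7/5 + z)²)
D(-1, P(1))*(-2) = 10*(-2) = -20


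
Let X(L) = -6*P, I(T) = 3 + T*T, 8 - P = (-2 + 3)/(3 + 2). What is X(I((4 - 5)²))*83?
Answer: -19422/5 ≈ -3884.4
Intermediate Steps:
P = 39/5 (P = 8 - (-2 + 3)/(3 + 2) = 8 - 1/5 = 8 - 1*⅕ = 8 - ⅕ = 39/5 ≈ 7.8000)
I(T) = 3 + T²
X(L) = -234/5 (X(L) = -6*39/5 = -234/5)
X(I((4 - 5)²))*83 = -234/5*83 = -19422/5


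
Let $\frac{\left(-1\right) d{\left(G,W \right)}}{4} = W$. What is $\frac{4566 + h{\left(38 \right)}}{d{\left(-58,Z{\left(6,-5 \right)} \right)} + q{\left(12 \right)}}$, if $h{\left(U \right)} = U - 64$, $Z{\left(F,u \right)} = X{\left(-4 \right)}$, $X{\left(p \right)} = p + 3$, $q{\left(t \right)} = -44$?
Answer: $- \frac{227}{2} \approx -113.5$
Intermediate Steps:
$X{\left(p \right)} = 3 + p$
$Z{\left(F,u \right)} = -1$ ($Z{\left(F,u \right)} = 3 - 4 = -1$)
$d{\left(G,W \right)} = - 4 W$
$h{\left(U \right)} = -64 + U$
$\frac{4566 + h{\left(38 \right)}}{d{\left(-58,Z{\left(6,-5 \right)} \right)} + q{\left(12 \right)}} = \frac{4566 + \left(-64 + 38\right)}{\left(-4\right) \left(-1\right) - 44} = \frac{4566 - 26}{4 - 44} = \frac{4540}{-40} = 4540 \left(- \frac{1}{40}\right) = - \frac{227}{2}$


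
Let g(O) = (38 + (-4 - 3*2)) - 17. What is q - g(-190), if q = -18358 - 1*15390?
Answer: -33759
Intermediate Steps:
g(O) = 11 (g(O) = (38 + (-4 - 6)) - 17 = (38 - 10) - 17 = 28 - 17 = 11)
q = -33748 (q = -18358 - 15390 = -33748)
q - g(-190) = -33748 - 1*11 = -33748 - 11 = -33759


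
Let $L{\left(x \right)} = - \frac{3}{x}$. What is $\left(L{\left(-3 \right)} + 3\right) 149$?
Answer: $596$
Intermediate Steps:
$\left(L{\left(-3 \right)} + 3\right) 149 = \left(- \frac{3}{-3} + 3\right) 149 = \left(\left(-3\right) \left(- \frac{1}{3}\right) + 3\right) 149 = \left(1 + 3\right) 149 = 4 \cdot 149 = 596$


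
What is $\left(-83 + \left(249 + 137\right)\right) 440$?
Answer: $133320$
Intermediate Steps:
$\left(-83 + \left(249 + 137\right)\right) 440 = \left(-83 + 386\right) 440 = 303 \cdot 440 = 133320$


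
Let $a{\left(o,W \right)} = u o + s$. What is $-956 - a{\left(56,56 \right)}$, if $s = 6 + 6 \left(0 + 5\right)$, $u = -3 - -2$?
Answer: $-936$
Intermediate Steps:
$u = -1$ ($u = -3 + 2 = -1$)
$s = 36$ ($s = 6 + 6 \cdot 5 = 6 + 30 = 36$)
$a{\left(o,W \right)} = 36 - o$ ($a{\left(o,W \right)} = - o + 36 = 36 - o$)
$-956 - a{\left(56,56 \right)} = -956 - \left(36 - 56\right) = -956 - -20 = -956 + 20 = -936$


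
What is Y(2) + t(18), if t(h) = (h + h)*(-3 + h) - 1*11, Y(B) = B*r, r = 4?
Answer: 537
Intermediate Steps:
Y(B) = 4*B (Y(B) = B*4 = 4*B)
t(h) = -11 + 2*h*(-3 + h) (t(h) = (2*h)*(-3 + h) - 11 = 2*h*(-3 + h) - 11 = -11 + 2*h*(-3 + h))
Y(2) + t(18) = 4*2 + (-11 - 6*18 + 2*18²) = 8 + (-11 - 108 + 2*324) = 8 + (-11 - 108 + 648) = 8 + 529 = 537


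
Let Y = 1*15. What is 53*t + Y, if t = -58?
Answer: -3059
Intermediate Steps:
Y = 15
53*t + Y = 53*(-58) + 15 = -3074 + 15 = -3059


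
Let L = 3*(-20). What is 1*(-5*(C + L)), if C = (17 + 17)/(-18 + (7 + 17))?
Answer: 815/3 ≈ 271.67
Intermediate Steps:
L = -60
C = 17/3 (C = 34/(-18 + 24) = 34/6 = 34*(⅙) = 17/3 ≈ 5.6667)
1*(-5*(C + L)) = 1*(-5*(17/3 - 60)) = 1*(-5*(-163/3)) = 1*(815/3) = 815/3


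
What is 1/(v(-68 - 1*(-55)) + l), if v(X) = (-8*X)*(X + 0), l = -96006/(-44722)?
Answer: -22361/30184069 ≈ -0.00074082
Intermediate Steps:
l = 48003/22361 (l = -96006*(-1/44722) = 48003/22361 ≈ 2.1467)
v(X) = -8*X² (v(X) = (-8*X)*X = -8*X²)
1/(v(-68 - 1*(-55)) + l) = 1/(-8*(-68 - 1*(-55))² + 48003/22361) = 1/(-8*(-68 + 55)² + 48003/22361) = 1/(-8*(-13)² + 48003/22361) = 1/(-8*169 + 48003/22361) = 1/(-1352 + 48003/22361) = 1/(-30184069/22361) = -22361/30184069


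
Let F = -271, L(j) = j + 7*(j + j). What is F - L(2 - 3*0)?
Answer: -301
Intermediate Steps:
L(j) = 15*j (L(j) = j + 7*(2*j) = j + 14*j = 15*j)
F - L(2 - 3*0) = -271 - 15*(2 - 3*0) = -271 - 15*(2 + 0) = -271 - 15*2 = -271 - 1*30 = -271 - 30 = -301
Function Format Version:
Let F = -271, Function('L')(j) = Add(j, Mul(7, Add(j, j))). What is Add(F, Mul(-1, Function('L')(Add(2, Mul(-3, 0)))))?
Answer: -301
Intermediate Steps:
Function('L')(j) = Mul(15, j) (Function('L')(j) = Add(j, Mul(7, Mul(2, j))) = Add(j, Mul(14, j)) = Mul(15, j))
Add(F, Mul(-1, Function('L')(Add(2, Mul(-3, 0))))) = Add(-271, Mul(-1, Mul(15, Add(2, Mul(-3, 0))))) = Add(-271, Mul(-1, Mul(15, Add(2, 0)))) = Add(-271, Mul(-1, Mul(15, 2))) = Add(-271, Mul(-1, 30)) = Add(-271, -30) = -301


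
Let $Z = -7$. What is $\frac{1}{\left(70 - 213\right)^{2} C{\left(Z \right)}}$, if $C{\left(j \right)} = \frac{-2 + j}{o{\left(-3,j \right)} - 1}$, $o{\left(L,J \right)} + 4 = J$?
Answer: $\frac{4}{61347} \approx 6.5203 \cdot 10^{-5}$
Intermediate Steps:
$o{\left(L,J \right)} = -4 + J$
$C{\left(j \right)} = \frac{-2 + j}{-5 + j}$ ($C{\left(j \right)} = \frac{-2 + j}{\left(-4 + j\right) - 1} = \frac{-2 + j}{-5 + j}$)
$\frac{1}{\left(70 - 213\right)^{2} C{\left(Z \right)}} = \frac{1}{\left(70 - 213\right)^{2} \frac{-2 - 7}{-5 - 7}} = \frac{1}{\left(-143\right)^{2} \frac{1}{-12} \left(-9\right)} = \frac{1}{20449 \left(\left(- \frac{1}{12}\right) \left(-9\right)\right)} = \frac{1}{20449 \cdot \frac{3}{4}} = \frac{1}{\frac{61347}{4}} = \frac{4}{61347}$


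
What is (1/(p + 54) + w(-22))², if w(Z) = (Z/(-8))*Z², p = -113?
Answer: 6166646784/3481 ≈ 1.7715e+6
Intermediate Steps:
w(Z) = -Z³/8 (w(Z) = (Z*(-⅛))*Z² = (-Z/8)*Z² = -Z³/8)
(1/(p + 54) + w(-22))² = (1/(-113 + 54) - ⅛*(-22)³)² = (1/(-59) - ⅛*(-10648))² = (-1/59 + 1331)² = (78528/59)² = 6166646784/3481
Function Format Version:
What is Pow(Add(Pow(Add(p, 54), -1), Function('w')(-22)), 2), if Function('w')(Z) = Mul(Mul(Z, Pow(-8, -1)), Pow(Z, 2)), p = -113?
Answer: Rational(6166646784, 3481) ≈ 1.7715e+6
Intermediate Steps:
Function('w')(Z) = Mul(Rational(-1, 8), Pow(Z, 3)) (Function('w')(Z) = Mul(Mul(Z, Rational(-1, 8)), Pow(Z, 2)) = Mul(Mul(Rational(-1, 8), Z), Pow(Z, 2)) = Mul(Rational(-1, 8), Pow(Z, 3)))
Pow(Add(Pow(Add(p, 54), -1), Function('w')(-22)), 2) = Pow(Add(Pow(Add(-113, 54), -1), Mul(Rational(-1, 8), Pow(-22, 3))), 2) = Pow(Add(Pow(-59, -1), Mul(Rational(-1, 8), -10648)), 2) = Pow(Add(Rational(-1, 59), 1331), 2) = Pow(Rational(78528, 59), 2) = Rational(6166646784, 3481)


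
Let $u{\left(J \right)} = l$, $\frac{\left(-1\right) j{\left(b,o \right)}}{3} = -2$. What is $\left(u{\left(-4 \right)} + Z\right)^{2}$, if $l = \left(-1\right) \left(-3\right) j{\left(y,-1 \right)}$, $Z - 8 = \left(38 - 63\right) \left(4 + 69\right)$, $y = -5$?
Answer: $3236401$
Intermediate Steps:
$j{\left(b,o \right)} = 6$ ($j{\left(b,o \right)} = \left(-3\right) \left(-2\right) = 6$)
$Z = -1817$ ($Z = 8 + \left(38 - 63\right) \left(4 + 69\right) = 8 - 1825 = -1817$)
$l = 18$ ($l = \left(-1\right) \left(-3\right) 6 = 3 \cdot 6 = 18$)
$u{\left(J \right)} = 18$
$\left(u{\left(-4 \right)} + Z\right)^{2} = \left(18 - 1817\right)^{2} = \left(-1799\right)^{2} = 3236401$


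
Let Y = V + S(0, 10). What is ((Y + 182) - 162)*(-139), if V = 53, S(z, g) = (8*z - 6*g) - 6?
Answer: -973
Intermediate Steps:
S(z, g) = -6 - 6*g + 8*z (S(z, g) = (-6*g + 8*z) - 6 = -6 - 6*g + 8*z)
Y = -13 (Y = 53 + (-6 - 6*10 + 8*0) = 53 + (-6 - 60 + 0) = 53 - 66 = -13)
((Y + 182) - 162)*(-139) = ((-13 + 182) - 162)*(-139) = (169 - 162)*(-139) = 7*(-139) = -973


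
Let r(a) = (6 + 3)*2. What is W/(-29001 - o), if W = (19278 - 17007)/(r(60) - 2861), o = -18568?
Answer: 2271/29661019 ≈ 7.6565e-5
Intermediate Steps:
r(a) = 18 (r(a) = 9*2 = 18)
W = -2271/2843 (W = (19278 - 17007)/(18 - 2861) = 2271/(-2843) = 2271*(-1/2843) = -2271/2843 ≈ -0.79880)
W/(-29001 - o) = -2271/(2843*(-29001 - 1*(-18568))) = -2271/(2843*(-29001 + 18568)) = -2271/2843/(-10433) = -2271/2843*(-1/10433) = 2271/29661019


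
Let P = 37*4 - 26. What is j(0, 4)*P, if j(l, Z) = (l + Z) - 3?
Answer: 122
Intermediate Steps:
j(l, Z) = -3 + Z + l (j(l, Z) = (Z + l) - 3 = -3 + Z + l)
P = 122 (P = 148 - 26 = 122)
j(0, 4)*P = (-3 + 4 + 0)*122 = 1*122 = 122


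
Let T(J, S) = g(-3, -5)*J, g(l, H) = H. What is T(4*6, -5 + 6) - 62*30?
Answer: -1980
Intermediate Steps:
T(J, S) = -5*J
T(4*6, -5 + 6) - 62*30 = -20*6 - 62*30 = -5*24 - 1860 = -120 - 1860 = -1980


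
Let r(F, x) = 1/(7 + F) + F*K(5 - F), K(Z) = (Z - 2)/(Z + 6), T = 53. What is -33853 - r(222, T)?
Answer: -1646876840/48319 ≈ -34083.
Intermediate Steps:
K(Z) = (-2 + Z)/(6 + Z)
r(F, x) = 1/(7 + F) + F*(3 - F)/(11 - F) (r(F, x) = 1/(7 + F) + F*((-2 + (5 - F))/(6 + (5 - F))) = 1/(7 + F) + F*((3 - F)/(11 - F)) = 1/(7 + F) + F*(3 - F)/(11 - F))
-33853 - r(222, T) = -33853 - (-11 + 222³ - 20*222 + 4*222²)/(-77 + 222² - 4*222) = -33853 - (-11 + 10941048 - 4440 + 4*49284)/(-77 + 49284 - 888) = -33853 - (-11 + 10941048 - 4440 + 197136)/48319 = -33853 - 11133733/48319 = -1646876840/48319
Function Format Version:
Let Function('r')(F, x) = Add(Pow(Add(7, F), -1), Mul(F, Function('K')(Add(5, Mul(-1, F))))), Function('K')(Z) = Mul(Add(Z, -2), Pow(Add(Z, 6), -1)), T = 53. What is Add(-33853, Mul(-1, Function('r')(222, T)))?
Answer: Rational(-1646876840, 48319) ≈ -34083.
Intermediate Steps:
Function('K')(Z) = Mul(Pow(Add(6, Z), -1), Add(-2, Z)) (Function('K')(Z) = Mul(Add(-2, Z), Pow(Add(6, Z), -1)) = Mul(Pow(Add(6, Z), -1), Add(-2, Z)))
Function('r')(F, x) = Add(Pow(Add(7, F), -1), Mul(F, Pow(Add(11, Mul(-1, F)), -1), Add(3, Mul(-1, F)))) (Function('r')(F, x) = Add(Pow(Add(7, F), -1), Mul(F, Mul(Pow(Add(6, Add(5, Mul(-1, F))), -1), Add(-2, Add(5, Mul(-1, F)))))) = Add(Pow(Add(7, F), -1), Mul(F, Mul(Pow(Add(11, Mul(-1, F)), -1), Add(3, Mul(-1, F))))) = Add(Pow(Add(7, F), -1), Mul(F, Pow(Add(11, Mul(-1, F)), -1), Add(3, Mul(-1, F)))))
Add(-33853, Mul(-1, Function('r')(222, T))) = Add(-33853, Mul(-1, Mul(Pow(Add(-77, Pow(222, 2), Mul(-4, 222)), -1), Add(-11, Pow(222, 3), Mul(-20, 222), Mul(4, Pow(222, 2)))))) = Add(-33853, Mul(-1, Mul(Pow(Add(-77, 49284, -888), -1), Add(-11, 10941048, -4440, Mul(4, 49284))))) = Add(-33853, Mul(-1, Mul(Pow(48319, -1), Add(-11, 10941048, -4440, 197136)))) = Add(-33853, Mul(-1, Mul(Rational(1, 48319), 11133733))) = Add(-33853, Mul(-1, Rational(11133733, 48319))) = Add(-33853, Rational(-11133733, 48319)) = Rational(-1646876840, 48319)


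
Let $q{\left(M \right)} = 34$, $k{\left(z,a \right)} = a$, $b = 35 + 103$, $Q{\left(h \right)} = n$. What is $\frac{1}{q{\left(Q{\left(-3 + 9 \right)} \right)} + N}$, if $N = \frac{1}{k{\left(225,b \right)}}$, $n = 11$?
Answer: $\frac{138}{4693} \approx 0.029406$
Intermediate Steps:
$Q{\left(h \right)} = 11$
$b = 138$
$N = \frac{1}{138} \approx 0.0072464$
$\frac{1}{q{\left(Q{\left(-3 + 9 \right)} \right)} + N} = \frac{1}{34 + \frac{1}{138}} = \frac{1}{\frac{4693}{138}} = \frac{138}{4693}$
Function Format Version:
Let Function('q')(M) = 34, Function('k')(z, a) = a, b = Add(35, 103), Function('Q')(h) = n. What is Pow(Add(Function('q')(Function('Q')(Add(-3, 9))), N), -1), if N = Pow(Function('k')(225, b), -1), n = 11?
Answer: Rational(138, 4693) ≈ 0.029406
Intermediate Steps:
Function('Q')(h) = 11
b = 138
N = Rational(1, 138) (N = Pow(138, -1) = Rational(1, 138) ≈ 0.0072464)
Pow(Add(Function('q')(Function('Q')(Add(-3, 9))), N), -1) = Pow(Add(34, Rational(1, 138)), -1) = Pow(Rational(4693, 138), -1) = Rational(138, 4693)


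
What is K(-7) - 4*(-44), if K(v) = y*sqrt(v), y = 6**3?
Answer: 176 + 216*I*sqrt(7) ≈ 176.0 + 571.48*I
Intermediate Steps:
y = 216
K(v) = 216*sqrt(v)
K(-7) - 4*(-44) = 216*sqrt(-7) - 4*(-44) = 216*(I*sqrt(7)) + 176 = 216*I*sqrt(7) + 176 = 176 + 216*I*sqrt(7)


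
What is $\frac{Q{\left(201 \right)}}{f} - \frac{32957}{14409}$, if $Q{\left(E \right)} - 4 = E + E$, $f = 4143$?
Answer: $- \frac{43563599}{19898829} \approx -2.1893$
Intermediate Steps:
$Q{\left(E \right)} = 4 + 2 E$ ($Q{\left(E \right)} = 4 + \left(E + E\right) = 4 + 2 E$)
$\frac{Q{\left(201 \right)}}{f} - \frac{32957}{14409} = \frac{4 + 2 \cdot 201}{4143} - \frac{32957}{14409} = \left(4 + 402\right) \frac{1}{4143} - \frac{32957}{14409} = 406 \cdot \frac{1}{4143} - \frac{32957}{14409} = \frac{406}{4143} - \frac{32957}{14409} = - \frac{43563599}{19898829}$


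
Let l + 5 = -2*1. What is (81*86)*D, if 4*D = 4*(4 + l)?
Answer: -20898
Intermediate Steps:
l = -7 (l = -5 - 2*1 = -5 - 2 = -7)
D = -3 (D = (4*(4 - 7))/4 = (4*(-3))/4 = (¼)*(-12) = -3)
(81*86)*D = (81*86)*(-3) = 6966*(-3) = -20898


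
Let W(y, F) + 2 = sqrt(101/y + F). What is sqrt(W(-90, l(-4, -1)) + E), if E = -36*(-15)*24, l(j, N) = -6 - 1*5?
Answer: sqrt(11662200 + 30*I*sqrt(10910))/30 ≈ 113.83 + 0.015293*I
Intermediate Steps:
l(j, N) = -11 (l(j, N) = -6 - 5 = -11)
W(y, F) = -2 + sqrt(F + 101/y) (W(y, F) = -2 + sqrt(101/y + F) = -2 + sqrt(F + 101/y))
E = 12960 (E = 540*24 = 12960)
sqrt(W(-90, l(-4, -1)) + E) = sqrt((-2 + sqrt(-11 + 101/(-90))) + 12960) = sqrt((-2 + sqrt(-11 + 101*(-1/90))) + 12960) = sqrt((-2 + sqrt(-11 - 101/90)) + 12960) = sqrt((-2 + sqrt(-1091/90)) + 12960) = sqrt((-2 + I*sqrt(10910)/30) + 12960) = sqrt(12958 + I*sqrt(10910)/30)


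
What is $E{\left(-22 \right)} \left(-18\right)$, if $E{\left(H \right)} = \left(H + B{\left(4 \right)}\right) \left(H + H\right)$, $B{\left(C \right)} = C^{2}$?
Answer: $-4752$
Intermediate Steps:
$E{\left(H \right)} = 2 H \left(16 + H\right)$ ($E{\left(H \right)} = \left(H + 4^{2}\right) \left(H + H\right) = \left(H + 16\right) 2 H = \left(16 + H\right) 2 H = 2 H \left(16 + H\right)$)
$E{\left(-22 \right)} \left(-18\right) = 2 \left(-22\right) \left(16 - 22\right) \left(-18\right) = 2 \left(-22\right) \left(-6\right) \left(-18\right) = 264 \left(-18\right) = -4752$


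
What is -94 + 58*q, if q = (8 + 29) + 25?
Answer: 3502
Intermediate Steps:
q = 62 (q = 37 + 25 = 62)
-94 + 58*q = -94 + 58*62 = -94 + 3596 = 3502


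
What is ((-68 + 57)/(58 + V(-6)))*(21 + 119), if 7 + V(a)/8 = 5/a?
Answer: 330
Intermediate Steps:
V(a) = -56 + 40/a (V(a) = -56 + 8*(5/a) = -56 + 40/a)
((-68 + 57)/(58 + V(-6)))*(21 + 119) = ((-68 + 57)/(58 + (-56 + 40/(-6))))*(21 + 119) = -11/(58 + (-56 + 40*(-1/6)))*140 = -11/(58 + (-56 - 20/3))*140 = -11/(58 - 188/3)*140 = -11/(-14/3)*140 = -11*(-3/14)*140 = (33/14)*140 = 330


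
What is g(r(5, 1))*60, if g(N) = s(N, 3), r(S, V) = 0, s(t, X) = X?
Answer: 180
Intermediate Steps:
g(N) = 3
g(r(5, 1))*60 = 3*60 = 180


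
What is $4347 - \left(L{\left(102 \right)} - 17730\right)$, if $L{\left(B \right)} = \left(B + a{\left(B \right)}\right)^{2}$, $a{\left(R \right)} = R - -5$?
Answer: $-21604$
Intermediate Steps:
$a{\left(R \right)} = 5 + R$ ($a{\left(R \right)} = R + 5 = 5 + R$)
$L{\left(B \right)} = \left(5 + 2 B\right)^{2}$ ($L{\left(B \right)} = \left(B + \left(5 + B\right)\right)^{2} = \left(5 + 2 B\right)^{2}$)
$4347 - \left(L{\left(102 \right)} - 17730\right) = 4347 - \left(\left(5 + 2 \cdot 102\right)^{2} - 17730\right) = 4347 - \left(\left(5 + 204\right)^{2} - 17730\right) = 4347 - \left(209^{2} - 17730\right) = 4347 - \left(43681 - 17730\right) = 4347 - 25951 = -21604$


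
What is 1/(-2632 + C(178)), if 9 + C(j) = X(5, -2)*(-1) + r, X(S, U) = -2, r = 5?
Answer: -1/2634 ≈ -0.00037965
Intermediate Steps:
C(j) = -2 (C(j) = -9 + (-2*(-1) + 5) = -9 + (2 + 5) = -9 + 7 = -2)
1/(-2632 + C(178)) = 1/(-2632 - 2) = 1/(-2634) = -1/2634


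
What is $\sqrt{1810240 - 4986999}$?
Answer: $i \sqrt{3176759} \approx 1782.3 i$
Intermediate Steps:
$\sqrt{1810240 - 4986999} = \sqrt{-3176759} = i \sqrt{3176759}$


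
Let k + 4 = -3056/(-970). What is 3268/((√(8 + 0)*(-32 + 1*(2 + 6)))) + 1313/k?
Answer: -636805/412 - 817*√2/24 ≈ -1593.8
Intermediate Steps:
k = -412/485 (k = -4 - 3056/(-970) = -4 - 3056*(-1/970) = -4 + 1528/485 = -412/485 ≈ -0.84948)
3268/((√(8 + 0)*(-32 + 1*(2 + 6)))) + 1313/k = 3268/((√(8 + 0)*(-32 + 1*(2 + 6)))) + 1313/(-412/485) = 3268/((√8*(-32 + 1*8))) + 1313*(-485/412) = 3268/(((2*√2)*(-32 + 8))) - 636805/412 = 3268/(((2*√2)*(-24))) - 636805/412 = 3268/((-48*√2)) - 636805/412 = 3268*(-√2/96) - 636805/412 = -817*√2/24 - 636805/412 = -636805/412 - 817*√2/24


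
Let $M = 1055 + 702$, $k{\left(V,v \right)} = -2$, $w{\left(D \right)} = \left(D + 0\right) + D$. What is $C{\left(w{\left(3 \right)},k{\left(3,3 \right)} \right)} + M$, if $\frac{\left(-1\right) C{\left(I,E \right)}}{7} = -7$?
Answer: $1806$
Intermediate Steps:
$w{\left(D \right)} = 2 D$ ($w{\left(D \right)} = D + D = 2 D$)
$C{\left(I,E \right)} = 49$ ($C{\left(I,E \right)} = \left(-7\right) \left(-7\right) = 49$)
$M = 1757$
$C{\left(w{\left(3 \right)},k{\left(3,3 \right)} \right)} + M = 49 + 1757 = 1806$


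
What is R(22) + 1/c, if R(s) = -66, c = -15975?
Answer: -1054351/15975 ≈ -66.000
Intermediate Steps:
R(22) + 1/c = -66 + 1/(-15975) = -66 - 1/15975 = -1054351/15975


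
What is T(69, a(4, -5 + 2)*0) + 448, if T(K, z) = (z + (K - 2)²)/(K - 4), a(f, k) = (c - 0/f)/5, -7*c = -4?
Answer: 33609/65 ≈ 517.06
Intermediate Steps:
c = 4/7 (c = -⅐*(-4) = 4/7 ≈ 0.57143)
a(f, k) = 4/35 (a(f, k) = (4/7 - 0/f)/5 = (4/7 - 1*0)*(⅕) = (4/7 + 0)*(⅕) = (4/7)*(⅕) = 4/35)
T(K, z) = (z + (-2 + K)²)/(-4 + K)
T(69, a(4, -5 + 2)*0) + 448 = ((4/35)*0 + (-2 + 69)²)/(-4 + 69) + 448 = (0 + 67²)/65 + 448 = (0 + 4489)/65 + 448 = (1/65)*4489 + 448 = 4489/65 + 448 = 33609/65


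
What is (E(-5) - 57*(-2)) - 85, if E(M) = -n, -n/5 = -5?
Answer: 4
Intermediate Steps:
n = 25 (n = -5*(-5) = 25)
E(M) = -25 (E(M) = -1*25 = -25)
(E(-5) - 57*(-2)) - 85 = (-25 - 57*(-2)) - 85 = (-25 + 114) - 85 = 89 - 85 = 4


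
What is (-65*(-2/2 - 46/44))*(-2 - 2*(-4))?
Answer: 8775/11 ≈ 797.73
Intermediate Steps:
(-65*(-2/2 - 46/44))*(-2 - 2*(-4)) = (-65*(-2*½ - 46*1/44))*(-2 + 8) = -65*(-1 - 23/22)*6 = -65*(-45/22)*6 = (2925/22)*6 = 8775/11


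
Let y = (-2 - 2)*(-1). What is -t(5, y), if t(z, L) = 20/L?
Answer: -5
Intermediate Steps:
y = 4 (y = -4*(-1) = 4)
-t(5, y) = -20/4 = -1*5 = -5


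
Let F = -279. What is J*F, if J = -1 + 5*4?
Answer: -5301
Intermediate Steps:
J = 19 (J = -1 + 20 = 19)
J*F = 19*(-279) = -5301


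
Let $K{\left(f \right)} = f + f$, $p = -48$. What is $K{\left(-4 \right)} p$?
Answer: $384$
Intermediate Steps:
$K{\left(f \right)} = 2 f$
$K{\left(-4 \right)} p = 2 \left(-4\right) \left(-48\right) = \left(-8\right) \left(-48\right) = 384$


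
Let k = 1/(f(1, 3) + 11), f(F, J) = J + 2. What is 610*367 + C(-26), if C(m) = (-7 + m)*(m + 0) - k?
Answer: 3595647/16 ≈ 2.2473e+5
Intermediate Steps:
f(F, J) = 2 + J
k = 1/16 (k = 1/((2 + 3) + 11) = 1/(5 + 11) = 1/16 ≈ 0.062500)
C(m) = -1/16 + m*(-7 + m) (C(m) = (-7 + m)*(m + 0) - 1*1/16 = (-7 + m)*m - 1/16 = m*(-7 + m) - 1/16 = -1/16 + m*(-7 + m))
610*367 + C(-26) = 610*367 + (-1/16 + (-26)**2 - 7*(-26)) = 223870 + (-1/16 + 676 + 182) = 223870 + 13727/16 = 3595647/16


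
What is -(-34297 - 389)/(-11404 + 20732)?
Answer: 17343/4664 ≈ 3.7185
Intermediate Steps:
-(-34297 - 389)/(-11404 + 20732) = -(-34686)/9328 = -1*(-17343/4664) = 17343/4664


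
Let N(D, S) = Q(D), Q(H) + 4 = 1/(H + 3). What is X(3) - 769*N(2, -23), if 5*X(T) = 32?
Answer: 14643/5 ≈ 2928.6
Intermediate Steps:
X(T) = 32/5 (X(T) = (⅕)*32 = 32/5)
Q(H) = -4 + 1/(3 + H) (Q(H) = -4 + 1/(H + 3) = -4 + 1/(3 + H))
N(D, S) = (-11 - 4*D)/(3 + D)
X(3) - 769*N(2, -23) = 32/5 - 769*(-11 - 4*2)/(3 + 2) = 32/5 - 769*(-11 - 8)/5 = 32/5 - 769*(-19)/5 = 32/5 - 769*(-19/5) = 32/5 + 14611/5 = 14643/5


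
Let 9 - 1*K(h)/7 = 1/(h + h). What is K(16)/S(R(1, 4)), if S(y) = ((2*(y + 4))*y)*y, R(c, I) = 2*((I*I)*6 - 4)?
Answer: 2009/407355392 ≈ 4.9318e-6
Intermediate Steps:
K(h) = 63 - 7/(2*h) (K(h) = 63 - 7/(h + h) = 63 - 7*1/(2*h) = 63 - 7/(2*h))
R(c, I) = -8 + 12*I**2 (R(c, I) = 2*(I**2*6 - 4) = 2*(6*I**2 - 4) = 2*(-4 + 6*I**2) = -8 + 12*I**2)
S(y) = y**2*(8 + 2*y) (S(y) = ((2*(4 + y))*y)*y = ((8 + 2*y)*y)*y = (y*(8 + 2*y))*y = y**2*(8 + 2*y))
K(16)/S(R(1, 4)) = (63 - 7/2/16)/((2*(-8 + 12*4**2)**2*(4 + (-8 + 12*4**2)))) = (63 - 7/2*1/16)/((2*(-8 + 12*16)**2*(4 + (-8 + 12*16)))) = (63 - 7/32)/((2*(-8 + 192)**2*(4 + (-8 + 192)))) = 2009/(32*((2*184**2*(4 + 184)))) = 2009/(32*((2*33856*188))) = (2009/32)/12729856 = (2009/32)*(1/12729856) = 2009/407355392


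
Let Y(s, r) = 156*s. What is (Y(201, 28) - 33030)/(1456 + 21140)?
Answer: -279/3766 ≈ -0.074084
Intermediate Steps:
(Y(201, 28) - 33030)/(1456 + 21140) = (156*201 - 33030)/(1456 + 21140) = (31356 - 33030)/22596 = -1674*1/22596 = -279/3766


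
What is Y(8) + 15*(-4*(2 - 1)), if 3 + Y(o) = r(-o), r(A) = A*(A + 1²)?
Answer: -7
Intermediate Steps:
r(A) = A*(1 + A) (r(A) = A*(A + 1) = A*(1 + A))
Y(o) = -3 - o*(1 - o) (Y(o) = -3 + (-o)*(1 - o) = -3 - o*(1 - o))
Y(8) + 15*(-4*(2 - 1)) = (-3 + 8*(-1 + 8)) + 15*(-4*(2 - 1)) = (-3 + 8*7) + 15*(-4*1) = (-3 + 56) + 15*(-4) = 53 - 60 = -7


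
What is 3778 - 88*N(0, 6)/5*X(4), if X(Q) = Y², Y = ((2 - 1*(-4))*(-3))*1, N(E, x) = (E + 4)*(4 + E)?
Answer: -437302/5 ≈ -87460.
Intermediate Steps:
N(E, x) = (4 + E)² (N(E, x) = (4 + E)*(4 + E) = (4 + E)²)
Y = -18 (Y = ((2 + 4)*(-3))*1 = (6*(-3))*1 = -18*1 = -18)
X(Q) = 324 (X(Q) = (-18)² = 324)
3778 - 88*N(0, 6)/5*X(4) = 3778 - 88*(4 + 0)²/5*324 = 3778 - 88*4²*(⅕)*324 = 3778 - 88*16*(⅕)*324 = 3778 - 1408*324/5 = 3778 - 88*5184/5 = 3778 - 456192/5 = -437302/5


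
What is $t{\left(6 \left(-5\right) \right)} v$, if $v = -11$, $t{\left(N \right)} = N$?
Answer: $330$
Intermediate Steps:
$t{\left(6 \left(-5\right) \right)} v = 6 \left(-5\right) \left(-11\right) = \left(-30\right) \left(-11\right) = 330$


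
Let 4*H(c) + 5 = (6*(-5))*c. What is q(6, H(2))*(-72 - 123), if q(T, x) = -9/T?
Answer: 585/2 ≈ 292.50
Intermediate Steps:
H(c) = -5/4 - 15*c/2 (H(c) = -5/4 + ((6*(-5))*c)/4 = -5/4 + (-30*c)/4 = -5/4 - 15*c/2)
q(6, H(2))*(-72 - 123) = (-9/6)*(-72 - 123) = -9*⅙*(-195) = -3/2*(-195) = 585/2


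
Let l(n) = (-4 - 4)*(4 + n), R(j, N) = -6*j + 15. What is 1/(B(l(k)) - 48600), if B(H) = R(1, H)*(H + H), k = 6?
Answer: -1/50040 ≈ -1.9984e-5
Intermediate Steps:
R(j, N) = 15 - 6*j
l(n) = -32 - 8*n (l(n) = -8*(4 + n) = -32 - 8*n)
B(H) = 18*H (B(H) = (15 - 6*1)*(H + H) = (15 - 6)*(2*H) = 9*(2*H) = 18*H)
1/(B(l(k)) - 48600) = 1/(18*(-32 - 8*6) - 48600) = 1/(18*(-32 - 48) - 48600) = 1/(18*(-80) - 48600) = 1/(-1440 - 48600) = 1/(-50040) = -1/50040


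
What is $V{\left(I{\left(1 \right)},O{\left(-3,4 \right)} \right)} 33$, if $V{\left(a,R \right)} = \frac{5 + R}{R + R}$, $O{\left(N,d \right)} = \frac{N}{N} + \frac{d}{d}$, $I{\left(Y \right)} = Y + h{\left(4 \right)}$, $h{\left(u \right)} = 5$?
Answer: $\frac{231}{4} \approx 57.75$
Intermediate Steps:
$I{\left(Y \right)} = 5 + Y$ ($I{\left(Y \right)} = Y + 5 = 5 + Y$)
$O{\left(N,d \right)} = 2$ ($O{\left(N,d \right)} = 1 + 1 = 2$)
$V{\left(a,R \right)} = \frac{5 + R}{2 R}$
$V{\left(I{\left(1 \right)},O{\left(-3,4 \right)} \right)} 33 = \frac{5 + 2}{2 \cdot 2} \cdot 33 = \frac{1}{2} \cdot \frac{1}{2} \cdot 7 \cdot 33 = \frac{7}{4} \cdot 33 = \frac{231}{4}$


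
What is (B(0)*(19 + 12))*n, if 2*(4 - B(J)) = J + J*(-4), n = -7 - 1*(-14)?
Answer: 868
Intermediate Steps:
n = 7 (n = -7 + 14 = 7)
B(J) = 4 + 3*J/2 (B(J) = 4 - (J + J*(-4))/2 = 4 - (J - 4*J)/2 = 4 - (-3)*J/2 = 4 + 3*J/2)
(B(0)*(19 + 12))*n = ((4 + (3/2)*0)*(19 + 12))*7 = ((4 + 0)*31)*7 = (4*31)*7 = 124*7 = 868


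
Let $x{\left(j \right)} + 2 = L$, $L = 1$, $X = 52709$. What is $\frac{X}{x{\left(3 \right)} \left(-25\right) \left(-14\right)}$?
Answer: $- \frac{52709}{350} \approx -150.6$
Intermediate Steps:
$x{\left(j \right)} = -1$ ($x{\left(j \right)} = -2 + 1 = -1$)
$\frac{X}{x{\left(3 \right)} \left(-25\right) \left(-14\right)} = \frac{52709}{\left(-1\right) \left(-25\right) \left(-14\right)} = \frac{52709}{25 \left(-14\right)} = \frac{52709}{-350} = 52709 \left(- \frac{1}{350}\right) = - \frac{52709}{350}$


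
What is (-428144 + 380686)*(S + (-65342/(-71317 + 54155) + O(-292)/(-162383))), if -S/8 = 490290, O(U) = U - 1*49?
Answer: 259376422135120410668/1393408523 ≈ 1.8615e+11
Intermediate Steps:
O(U) = -49 + U (O(U) = U - 49 = -49 + U)
S = -3922320 (S = -8*490290 = -3922320)
(-428144 + 380686)*(S + (-65342/(-71317 + 54155) + O(-292)/(-162383))) = (-428144 + 380686)*(-3922320 + (-65342/(-71317 + 54155) + (-49 - 292)/(-162383))) = -47458*(-3922320 + (-65342/(-17162) - 341*(-1/162383))) = -47458*(-3922320 + (-65342*(-1/17162) + 341/162383)) = -47458*(-3922320 + (32671/8581 + 341/162383)) = -47458*(-3922320 + 5308141114/1393408523) = -47458*(-5465388809792246/1393408523) = 259376422135120410668/1393408523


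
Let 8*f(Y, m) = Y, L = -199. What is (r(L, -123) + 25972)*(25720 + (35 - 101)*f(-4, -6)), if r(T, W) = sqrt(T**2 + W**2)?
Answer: 668856916 + 25753*sqrt(54730) ≈ 6.7488e+8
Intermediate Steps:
f(Y, m) = Y/8
(r(L, -123) + 25972)*(25720 + (35 - 101)*f(-4, -6)) = (sqrt((-199)**2 + (-123)**2) + 25972)*(25720 + (35 - 101)*((1/8)*(-4))) = (sqrt(39601 + 15129) + 25972)*(25720 - 66*(-1/2)) = (sqrt(54730) + 25972)*(25720 + 33) = (25972 + sqrt(54730))*25753 = 668856916 + 25753*sqrt(54730)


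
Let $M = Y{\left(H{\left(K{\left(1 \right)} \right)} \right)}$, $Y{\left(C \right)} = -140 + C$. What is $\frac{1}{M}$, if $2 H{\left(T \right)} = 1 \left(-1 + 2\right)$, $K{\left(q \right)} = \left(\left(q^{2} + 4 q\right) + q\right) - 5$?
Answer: $- \frac{2}{279} \approx -0.0071685$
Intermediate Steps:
$K{\left(q \right)} = -5 + q^{2} + 5 q$ ($K{\left(q \right)} = \left(q^{2} + 5 q\right) - 5 = -5 + q^{2} + 5 q$)
$H{\left(T \right)} = \frac{1}{2}$ ($H{\left(T \right)} = \frac{1 \left(-1 + 2\right)}{2} = \frac{1 \cdot 1}{2} = \frac{1}{2} \cdot 1 = \frac{1}{2}$)
$M = - \frac{279}{2}$ ($M = -140 + \frac{1}{2} = - \frac{279}{2} \approx -139.5$)
$\frac{1}{M} = \frac{1}{- \frac{279}{2}} = - \frac{2}{279}$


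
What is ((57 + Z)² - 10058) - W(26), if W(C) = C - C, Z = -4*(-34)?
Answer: 27191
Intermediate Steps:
Z = 136
W(C) = 0
((57 + Z)² - 10058) - W(26) = ((57 + 136)² - 10058) - 1*0 = (193² - 10058) + 0 = (37249 - 10058) + 0 = 27191 + 0 = 27191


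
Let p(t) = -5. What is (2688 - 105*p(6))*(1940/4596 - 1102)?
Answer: -1355578623/383 ≈ -3.5394e+6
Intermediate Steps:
(2688 - 105*p(6))*(1940/4596 - 1102) = (2688 - 105*(-5))*(1940/4596 - 1102) = (2688 + 525)*(1940*(1/4596) - 1102) = 3213*(485/1149 - 1102) = 3213*(-1265713/1149) = -1355578623/383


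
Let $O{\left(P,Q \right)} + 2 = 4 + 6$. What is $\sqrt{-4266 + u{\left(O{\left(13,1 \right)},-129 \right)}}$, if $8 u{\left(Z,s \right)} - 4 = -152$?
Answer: $\frac{i \sqrt{17138}}{2} \approx 65.456 i$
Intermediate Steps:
$O{\left(P,Q \right)} = 8$ ($O{\left(P,Q \right)} = -2 + \left(4 + 6\right) = -2 + 10 = 8$)
$u{\left(Z,s \right)} = - \frac{37}{2}$ ($u{\left(Z,s \right)} = \frac{1}{2} + \frac{1}{8} \left(-152\right) = \frac{1}{2} - 19 = - \frac{37}{2}$)
$\sqrt{-4266 + u{\left(O{\left(13,1 \right)},-129 \right)}} = \sqrt{-4266 - \frac{37}{2}} = \sqrt{- \frac{8569}{2}} = \frac{i \sqrt{17138}}{2}$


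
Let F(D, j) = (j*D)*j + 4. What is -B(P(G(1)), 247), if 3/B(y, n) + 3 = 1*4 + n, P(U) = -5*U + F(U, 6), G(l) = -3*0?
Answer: -3/248 ≈ -0.012097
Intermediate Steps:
F(D, j) = 4 + D*j² (F(D, j) = (D*j)*j + 4 = D*j² + 4 = 4 + D*j²)
G(l) = 0
P(U) = 4 + 31*U (P(U) = -5*U + (4 + U*6²) = -5*U + (4 + U*36) = -5*U + (4 + 36*U) = 4 + 31*U)
B(y, n) = 3/(1 + n) (B(y, n) = 3/(-3 + (1*4 + n)) = 3/(-3 + (4 + n)) = 3/(1 + n))
-B(P(G(1)), 247) = -3/(1 + 247) = -3/248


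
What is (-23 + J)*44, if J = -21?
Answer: -1936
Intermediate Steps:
(-23 + J)*44 = (-23 - 21)*44 = -44*44 = -1936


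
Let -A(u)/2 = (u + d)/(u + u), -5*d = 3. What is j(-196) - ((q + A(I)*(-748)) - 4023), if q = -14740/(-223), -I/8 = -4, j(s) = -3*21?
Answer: 28186543/8920 ≈ 3159.9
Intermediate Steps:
d = -⅗ (d = -⅕*3 = -⅗ ≈ -0.60000)
j(s) = -63
I = 32 (I = -8*(-4) = 32)
A(u) = -(-⅗ + u)/u (A(u) = -2*(u - ⅗)/(u + u) = -2*(-⅗ + u)/(2*u) = -2*(-⅗ + u)*1/(2*u) = -(-⅗ + u)/u)
q = 14740/223 (q = -14740*(-1/223) = 14740/223 ≈ 66.099)
j(-196) - ((q + A(I)*(-748)) - 4023) = -63 - ((14740/223 + ((⅗ - 1*32)/32)*(-748)) - 4023) = -63 - ((14740/223 + ((⅗ - 32)/32)*(-748)) - 4023) = -63 - ((14740/223 + ((1/32)*(-157/5))*(-748)) - 4023) = -63 - ((14740/223 - 157/160*(-748)) - 4023) = -63 - ((14740/223 + 29359/40) - 4023) = -63 - (7136657/8920 - 4023) = -63 - 1*(-28748503/8920) = -63 + 28748503/8920 = 28186543/8920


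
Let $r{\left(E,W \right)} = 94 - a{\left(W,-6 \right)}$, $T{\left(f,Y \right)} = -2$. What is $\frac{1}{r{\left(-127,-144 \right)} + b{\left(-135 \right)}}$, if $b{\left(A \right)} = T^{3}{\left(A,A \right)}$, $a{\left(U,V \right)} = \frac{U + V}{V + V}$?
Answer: $\frac{2}{147} \approx 0.013605$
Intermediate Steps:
$a{\left(U,V \right)} = \frac{U + V}{2 V}$
$b{\left(A \right)} = -8$ ($b{\left(A \right)} = \left(-2\right)^{3} = -8$)
$r{\left(E,W \right)} = \frac{187}{2} + \frac{W}{12}$ ($r{\left(E,W \right)} = 94 - \frac{W - 6}{2 \left(-6\right)} = 94 - \frac{1}{2} \left(- \frac{1}{6}\right) \left(-6 + W\right) = 94 - \left(\frac{1}{2} - \frac{W}{12}\right) = 94 + \left(- \frac{1}{2} + \frac{W}{12}\right) = \frac{187}{2} + \frac{W}{12}$)
$\frac{1}{r{\left(-127,-144 \right)} + b{\left(-135 \right)}} = \frac{1}{\left(\frac{187}{2} + \frac{1}{12} \left(-144\right)\right) - 8} = \frac{1}{\left(\frac{187}{2} - 12\right) - 8} = \frac{1}{\frac{163}{2} - 8} = \frac{1}{\frac{147}{2}} = \frac{2}{147}$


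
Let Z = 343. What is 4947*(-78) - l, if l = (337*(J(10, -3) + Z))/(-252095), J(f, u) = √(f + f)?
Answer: -97274773679/252095 + 674*√5/252095 ≈ -3.8587e+5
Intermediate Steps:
J(f, u) = √2*√f (J(f, u) = √(2*f) = √2*√f)
l = -115591/252095 - 674*√5/252095 (l = (337*(√2*√10 + 343))/(-252095) = (337*(2*√5 + 343))*(-1/252095) = (337*(343 + 2*√5))*(-1/252095) = (115591 + 674*√5)*(-1/252095) = -115591/252095 - 674*√5/252095 ≈ -0.46450)
4947*(-78) - l = 4947*(-78) - (-115591/252095 - 674*√5/252095) = -385866 + (115591/252095 + 674*√5/252095) = -97274773679/252095 + 674*√5/252095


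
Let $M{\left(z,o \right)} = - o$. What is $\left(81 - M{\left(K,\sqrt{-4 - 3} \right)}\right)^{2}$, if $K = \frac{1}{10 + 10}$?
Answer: $\left(81 + i \sqrt{7}\right)^{2} \approx 6554.0 + 428.61 i$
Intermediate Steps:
$K = \frac{1}{20} \approx 0.05$
$\left(81 - M{\left(K,\sqrt{-4 - 3} \right)}\right)^{2} = \left(81 - - \sqrt{-4 - 3}\right)^{2} = \left(81 - - \sqrt{-7}\right)^{2} = \left(81 - - i \sqrt{7}\right)^{2} = \left(81 + i \sqrt{7}\right)^{2}$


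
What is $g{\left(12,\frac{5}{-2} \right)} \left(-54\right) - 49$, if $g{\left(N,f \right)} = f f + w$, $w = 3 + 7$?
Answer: $- \frac{1853}{2} \approx -926.5$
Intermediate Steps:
$w = 10$
$g{\left(N,f \right)} = 10 + f^{2}$ ($g{\left(N,f \right)} = f f + 10 = f^{2} + 10 = 10 + f^{2}$)
$g{\left(12,\frac{5}{-2} \right)} \left(-54\right) - 49 = \left(10 + \left(\frac{5}{-2}\right)^{2}\right) \left(-54\right) - 49 = \left(10 + \left(5 \left(- \frac{1}{2}\right)\right)^{2}\right) \left(-54\right) - 49 = \left(10 + \left(- \frac{5}{2}\right)^{2}\right) \left(-54\right) - 49 = \left(10 + \frac{25}{4}\right) \left(-54\right) - 49 = \frac{65}{4} \left(-54\right) - 49 = - \frac{1755}{2} - 49 = - \frac{1853}{2}$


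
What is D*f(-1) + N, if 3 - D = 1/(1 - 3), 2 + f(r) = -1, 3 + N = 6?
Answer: -15/2 ≈ -7.5000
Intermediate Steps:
N = 3 (N = -3 + 6 = 3)
f(r) = -3 (f(r) = -2 - 1 = -3)
D = 7/2 (D = 3 - 1/(1 - 3) = 3 - 1/(-2) = 3 - 1*(-½) = 3 + ½ = 7/2 ≈ 3.5000)
D*f(-1) + N = (7/2)*(-3) + 3 = -21/2 + 3 = -15/2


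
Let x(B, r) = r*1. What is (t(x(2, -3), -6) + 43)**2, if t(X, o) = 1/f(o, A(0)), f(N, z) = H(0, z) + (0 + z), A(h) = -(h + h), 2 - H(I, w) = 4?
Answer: 7225/4 ≈ 1806.3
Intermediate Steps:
x(B, r) = r
H(I, w) = -2 (H(I, w) = 2 - 1*4 = 2 - 4 = -2)
A(h) = -2*h
f(N, z) = -2 + z (f(N, z) = -2 + (0 + z) = -2 + z)
t(X, o) = -1/2 (t(X, o) = 1/(-2 - 2*0) = 1/(-2 + 0) = 1/(-2) = -1/2)
(t(x(2, -3), -6) + 43)**2 = (-1/2 + 43)**2 = (85/2)**2 = 7225/4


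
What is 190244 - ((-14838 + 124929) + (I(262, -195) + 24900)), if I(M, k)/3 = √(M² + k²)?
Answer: 55253 - 3*√106669 ≈ 54273.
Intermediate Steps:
I(M, k) = 3*√(M² + k²)
190244 - ((-14838 + 124929) + (I(262, -195) + 24900)) = 190244 - ((-14838 + 124929) + (3*√(262² + (-195)²) + 24900)) = 190244 - (110091 + (3*√(68644 + 38025) + 24900)) = 190244 - (110091 + (3*√106669 + 24900)) = 190244 - (110091 + (24900 + 3*√106669)) = 190244 - (134991 + 3*√106669) = 190244 + (-134991 - 3*√106669) = 55253 - 3*√106669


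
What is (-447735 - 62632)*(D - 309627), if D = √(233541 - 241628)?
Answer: 158023403109 - 510367*I*√8087 ≈ 1.5802e+11 - 4.5896e+7*I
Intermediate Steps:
D = I*√8087 (D = √(-8087) = I*√8087 ≈ 89.928*I)
(-447735 - 62632)*(D - 309627) = (-447735 - 62632)*(I*√8087 - 309627) = -510367*(-309627 + I*√8087) = 158023403109 - 510367*I*√8087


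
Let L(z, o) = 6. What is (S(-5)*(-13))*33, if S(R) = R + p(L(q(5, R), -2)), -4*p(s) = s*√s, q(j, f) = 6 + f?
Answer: 2145 + 1287*√6/2 ≈ 3721.2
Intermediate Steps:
p(s) = -s^(3/2)/4 (p(s) = -s*√s/4 = -s^(3/2)/4)
S(R) = R - 3*√6/2
(S(-5)*(-13))*33 = ((-5 - 3*√6/2)*(-13))*33 = (65 + 39*√6/2)*33 = 2145 + 1287*√6/2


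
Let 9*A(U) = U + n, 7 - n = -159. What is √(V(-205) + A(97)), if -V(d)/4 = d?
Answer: √7643/3 ≈ 29.141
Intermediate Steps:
V(d) = -4*d
n = 166 (n = 7 - 1*(-159) = 7 + 159 = 166)
A(U) = 166/9 + U/9 (A(U) = (U + 166)/9 = (166 + U)/9 = 166/9 + U/9)
√(V(-205) + A(97)) = √(-4*(-205) + (166/9 + (⅑)*97)) = √(820 + (166/9 + 97/9)) = √(820 + 263/9) = √(7643/9) = √7643/3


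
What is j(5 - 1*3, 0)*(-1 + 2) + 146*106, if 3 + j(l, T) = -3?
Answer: 15470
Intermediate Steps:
j(l, T) = -6 (j(l, T) = -3 - 3 = -6)
j(5 - 1*3, 0)*(-1 + 2) + 146*106 = -6*(-1 + 2) + 146*106 = -6*1 + 15476 = -6 + 15476 = 15470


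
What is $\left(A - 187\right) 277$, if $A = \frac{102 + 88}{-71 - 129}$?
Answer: $- \frac{1041243}{20} \approx -52062.0$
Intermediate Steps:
$A = - \frac{19}{20}$ ($A = \frac{190}{-200} = 190 \left(- \frac{1}{200}\right) = - \frac{19}{20} \approx -0.95$)
$\left(A - 187\right) 277 = \left(- \frac{19}{20} - 187\right) 277 = \left(- \frac{3759}{20}\right) 277 = - \frac{1041243}{20}$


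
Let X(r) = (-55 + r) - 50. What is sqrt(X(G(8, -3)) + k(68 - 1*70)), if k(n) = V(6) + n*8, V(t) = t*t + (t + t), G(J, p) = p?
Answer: 2*I*sqrt(19) ≈ 8.7178*I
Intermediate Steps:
V(t) = t**2 + 2*t
k(n) = 48 + 8*n (k(n) = 6*(2 + 6) + n*8 = 6*8 + 8*n = 48 + 8*n)
X(r) = -105 + r
sqrt(X(G(8, -3)) + k(68 - 1*70)) = sqrt((-105 - 3) + (48 + 8*(68 - 1*70))) = sqrt(-108 + (48 + 8*(68 - 70))) = sqrt(-108 + (48 + 8*(-2))) = sqrt(-108 + (48 - 16)) = sqrt(-108 + 32) = sqrt(-76) = 2*I*sqrt(19)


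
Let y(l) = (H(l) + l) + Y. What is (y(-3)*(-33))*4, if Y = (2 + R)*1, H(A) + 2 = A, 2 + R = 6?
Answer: 264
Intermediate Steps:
R = 4 (R = -2 + 6 = 4)
H(A) = -2 + A
Y = 6 (Y = (2 + 4)*1 = 6*1 = 6)
y(l) = 4 + 2*l (y(l) = ((-2 + l) + l) + 6 = (-2 + 2*l) + 6 = 4 + 2*l)
(y(-3)*(-33))*4 = ((4 + 2*(-3))*(-33))*4 = ((4 - 6)*(-33))*4 = -2*(-33)*4 = 66*4 = 264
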